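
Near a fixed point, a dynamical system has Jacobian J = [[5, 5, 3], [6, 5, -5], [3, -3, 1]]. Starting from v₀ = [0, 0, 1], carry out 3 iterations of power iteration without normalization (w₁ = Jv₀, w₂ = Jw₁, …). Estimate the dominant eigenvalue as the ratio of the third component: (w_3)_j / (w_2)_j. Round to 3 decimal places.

w1 = Jv₀ = (5·0 + 5·0 + 3·1; 6·0 + 5·0 + (-5)·1; 3·0 + (-3)·0 + 1·1) = (3, -5, 1)
w2 = Jw1 = (5·3 + 5·(-5) + 3·1; 6·3 + 5·(-5) + (-5)·1; 3·3 + (-3)·(-5) + 1·1) = (-7, -12, 25)
w3 = Jw2 = (-20, -227, 40)
Ratio at component: 40 / 25 = 1.600

λ ≈ 1.600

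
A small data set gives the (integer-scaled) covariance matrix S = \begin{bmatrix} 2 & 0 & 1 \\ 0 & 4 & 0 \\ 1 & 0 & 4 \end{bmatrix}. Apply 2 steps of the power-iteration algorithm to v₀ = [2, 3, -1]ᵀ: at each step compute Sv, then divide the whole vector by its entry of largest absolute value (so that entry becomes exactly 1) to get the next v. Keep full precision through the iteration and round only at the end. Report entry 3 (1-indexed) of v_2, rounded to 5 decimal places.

Sv0 = (3.000000, 12.000000, -2.000000); divide by 12.000000 → v1 = (0.250000, 1.000000, -0.166667)
Sv1 = (0.333333, 4.000000, -0.416667); divide by 4.000000 → v2 = (0.083333, 1.000000, -0.104167)
Requested entry of v2: -5/48 = -0.10417

-0.10417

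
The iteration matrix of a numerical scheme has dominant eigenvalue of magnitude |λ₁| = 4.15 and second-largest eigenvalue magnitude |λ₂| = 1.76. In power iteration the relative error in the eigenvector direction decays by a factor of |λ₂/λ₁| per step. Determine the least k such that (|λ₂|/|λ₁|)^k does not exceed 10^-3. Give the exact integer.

9

|λ₂/λ₁| = 1.76/4.15 = 0.42410
Need k ≥ ln(10^-3) / ln(0.42410) = -6.9078 / -0.8578 ≈ 8.053
Smallest integer k satisfying the bound: 9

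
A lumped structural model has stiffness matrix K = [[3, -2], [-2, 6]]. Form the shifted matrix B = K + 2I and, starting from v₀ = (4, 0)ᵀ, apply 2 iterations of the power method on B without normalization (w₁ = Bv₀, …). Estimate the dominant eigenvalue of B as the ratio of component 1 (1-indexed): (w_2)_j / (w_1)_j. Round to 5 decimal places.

B = K + 2I has rows (5, -2); (-2, 8)
w1 = Bv₀ = (5·4 + (-2)·0; (-2)·4 + 8·0) = (20, -8)
w2 = Bw1 = (5·20 + (-2)·(-8); (-2)·20 + 8·(-8)) = (116, -104)
Ratio: 116/20 = 5.80000

5.80000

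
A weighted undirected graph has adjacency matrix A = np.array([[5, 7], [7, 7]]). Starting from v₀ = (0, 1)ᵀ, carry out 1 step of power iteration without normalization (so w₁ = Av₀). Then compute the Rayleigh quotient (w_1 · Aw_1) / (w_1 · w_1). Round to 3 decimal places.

13.000

w1 = Av₀ = (7, 7)
Aw1 = (84, 98)
w1·Aw1 = 7·84 + 7·98 = 1274; w1·w1 = 7·7 + 7·7 = 98
λ ≈ 1274/98 = 13.000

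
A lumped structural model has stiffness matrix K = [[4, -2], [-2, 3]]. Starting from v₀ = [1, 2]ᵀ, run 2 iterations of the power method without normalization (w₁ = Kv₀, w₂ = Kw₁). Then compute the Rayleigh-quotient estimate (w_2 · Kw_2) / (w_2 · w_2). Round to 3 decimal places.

5.154

w1 = Kv₀ = (4·1 + (-2)·2; (-2)·1 + 3·2) = (0, 4)
w2 = Kw1 = (4·0 + (-2)·4; (-2)·0 + 3·4) = (-8, 12)
Kw2 = (-56, 52)
w2·Kw2 = (-8)·(-56) + 12·52 = 1072; w2·w2 = (-8)·(-8) + 12·12 = 208
λ ≈ 1072/208 = 5.154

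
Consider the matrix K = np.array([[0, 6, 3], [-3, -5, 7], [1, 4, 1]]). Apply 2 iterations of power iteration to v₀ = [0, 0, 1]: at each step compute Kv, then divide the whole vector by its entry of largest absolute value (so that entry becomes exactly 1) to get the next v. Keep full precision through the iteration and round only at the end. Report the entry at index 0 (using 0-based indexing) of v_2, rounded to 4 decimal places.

Kv0 = (3.00000, 7.00000, 1.00000); divide by 7.00000 → v1 = (0.42857, 1.00000, 0.14286)
Kv1 = (6.42857, -5.28571, 4.57143); divide by 6.42857 → v2 = (1.00000, -0.82222, 0.71111)
Requested entry of v2: 45/45 = 1.0000

1.0000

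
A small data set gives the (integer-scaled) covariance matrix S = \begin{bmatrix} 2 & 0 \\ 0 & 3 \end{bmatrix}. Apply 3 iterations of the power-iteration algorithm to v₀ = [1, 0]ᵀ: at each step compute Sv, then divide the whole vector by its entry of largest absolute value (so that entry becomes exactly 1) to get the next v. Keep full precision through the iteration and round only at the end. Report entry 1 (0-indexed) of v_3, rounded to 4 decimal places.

Sv0 = (2.00000, 0.00000); divide by 2.00000 → v1 = (1.00000, 0.00000)
Sv1 = (2.00000, 0.00000); divide by 2.00000 → v2 = (1.00000, 0.00000)
Sv2 = (2.00000, 0.00000); divide by 2.00000 → v3 = (1.00000, 0.00000)
Requested entry of v3: 0/8 = 0.0000

0.0000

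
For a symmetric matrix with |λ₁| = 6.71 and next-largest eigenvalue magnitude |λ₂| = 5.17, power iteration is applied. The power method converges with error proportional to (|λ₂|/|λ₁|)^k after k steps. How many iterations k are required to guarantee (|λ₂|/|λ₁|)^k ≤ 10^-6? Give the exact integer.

|λ₂/λ₁| = 5.17/6.71 = 0.77049
Need k ≥ ln(10^-6) / ln(0.77049) = -13.8155 / -0.2607 ≈ 52.989
Smallest integer k satisfying the bound: 53

53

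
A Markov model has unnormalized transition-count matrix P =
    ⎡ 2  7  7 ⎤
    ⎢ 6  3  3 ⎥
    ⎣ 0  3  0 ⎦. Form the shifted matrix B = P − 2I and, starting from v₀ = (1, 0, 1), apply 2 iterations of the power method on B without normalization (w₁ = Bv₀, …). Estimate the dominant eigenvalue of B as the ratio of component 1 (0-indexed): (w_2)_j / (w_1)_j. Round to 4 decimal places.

B = P − 2I has rows (0, 7, 7); (6, 1, 3); (0, 3, -2)
w1 = Bv₀ = (7, 9, -2)
w2 = Bw1 = (49, 45, 31)
Ratio: 45/9 = 5.0000

μ ≈ 5.0000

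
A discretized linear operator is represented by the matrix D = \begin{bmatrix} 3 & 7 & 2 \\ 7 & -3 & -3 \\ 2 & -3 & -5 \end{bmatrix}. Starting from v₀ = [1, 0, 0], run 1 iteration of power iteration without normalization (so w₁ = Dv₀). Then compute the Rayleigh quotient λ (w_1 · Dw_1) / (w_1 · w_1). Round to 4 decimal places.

1.5161

w1 = Dv₀ = (3·1 + 7·0 + 2·0; 7·1 + (-3)·0 + (-3)·0; 2·1 + (-3)·0 + (-5)·0) = (3, 7, 2)
Dw1 = (62, -6, -25)
w1·Dw1 = 3·62 + 7·(-6) + 2·(-25) = 94; w1·w1 = 3·3 + 7·7 + 2·2 = 62
λ ≈ 94/62 = 1.5161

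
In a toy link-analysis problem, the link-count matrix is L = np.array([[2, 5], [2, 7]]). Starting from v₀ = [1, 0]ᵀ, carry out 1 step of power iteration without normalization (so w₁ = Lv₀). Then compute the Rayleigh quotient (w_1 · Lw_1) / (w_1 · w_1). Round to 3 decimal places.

λ ≈ 8.000

w1 = Lv₀ = (2, 2)
Lw1 = (14, 18)
w1·Lw1 = 2·14 + 2·18 = 64; w1·w1 = 2·2 + 2·2 = 8
λ ≈ 64/8 = 8.000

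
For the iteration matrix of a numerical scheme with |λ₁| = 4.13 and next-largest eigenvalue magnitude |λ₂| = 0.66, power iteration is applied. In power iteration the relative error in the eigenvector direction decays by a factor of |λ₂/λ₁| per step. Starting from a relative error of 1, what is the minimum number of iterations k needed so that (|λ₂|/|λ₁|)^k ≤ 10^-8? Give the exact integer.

11

|λ₂/λ₁| = 0.66/4.13 = 0.15981
Need k ≥ ln(10^-8) / ln(0.15981) = -18.4207 / -1.8338 ≈ 10.045
Smallest integer k satisfying the bound: 11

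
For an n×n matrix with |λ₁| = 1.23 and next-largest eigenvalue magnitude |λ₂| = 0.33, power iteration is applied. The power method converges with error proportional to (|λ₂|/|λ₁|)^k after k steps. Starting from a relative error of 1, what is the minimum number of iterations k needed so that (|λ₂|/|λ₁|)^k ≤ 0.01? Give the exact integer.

4

|λ₂/λ₁| = 0.33/1.23 = 0.26829
Need k ≥ ln(0.01) / ln(0.26829) = -4.6052 / -1.3157 ≈ 3.500
Smallest integer k satisfying the bound: 4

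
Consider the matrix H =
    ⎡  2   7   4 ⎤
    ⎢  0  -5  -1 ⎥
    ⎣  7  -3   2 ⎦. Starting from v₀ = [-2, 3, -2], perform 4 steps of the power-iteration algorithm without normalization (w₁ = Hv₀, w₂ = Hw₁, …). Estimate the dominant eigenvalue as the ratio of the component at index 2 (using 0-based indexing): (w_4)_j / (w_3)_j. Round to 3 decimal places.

λ ≈ -1.346

w1 = Hv₀ = (2·(-2) + 7·3 + 4·(-2); 0·(-2) + (-5)·3 + (-1)·(-2); 7·(-2) + (-3)·3 + 2·(-2)) = (9, -13, -27)
w2 = Hw1 = (2·9 + 7·(-13) + 4·(-27); 0·9 + (-5)·(-13) + (-1)·(-27); 7·9 + (-3)·(-13) + 2·(-27)) = (-181, 92, 48)
w3 = Hw2 = (474, -508, -1447)
w4 = Hw3 = (-8396, 3987, 1948)
Ratio at component: 1948 / -1447 = -1.346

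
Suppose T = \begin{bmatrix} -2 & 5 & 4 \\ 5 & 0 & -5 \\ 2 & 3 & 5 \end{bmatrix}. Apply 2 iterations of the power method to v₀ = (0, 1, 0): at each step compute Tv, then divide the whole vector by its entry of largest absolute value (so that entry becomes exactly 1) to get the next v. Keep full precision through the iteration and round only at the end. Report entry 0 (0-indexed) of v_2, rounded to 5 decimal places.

0.08000

Tv0 = (5.000000, 0.000000, 3.000000); divide by 5.000000 → v1 = (1.000000, 0.000000, 0.600000)
Tv1 = (0.400000, 2.000000, 5.000000); divide by 5.000000 → v2 = (0.080000, 0.400000, 1.000000)
Requested entry of v2: 2/25 = 0.08000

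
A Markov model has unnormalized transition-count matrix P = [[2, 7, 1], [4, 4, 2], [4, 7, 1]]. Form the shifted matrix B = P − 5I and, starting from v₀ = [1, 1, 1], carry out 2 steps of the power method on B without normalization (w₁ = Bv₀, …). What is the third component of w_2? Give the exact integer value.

27

B = P − 5I has rows (-3, 7, 1); (4, -1, 2); (4, 7, -4)
w1 = Bv₀ = ((-3)·1 + 7·1 + 1·1; 4·1 + (-1)·1 + 2·1; 4·1 + 7·1 + (-4)·1) = (5, 5, 7)
w2 = Bw1 = ((-3)·5 + 7·5 + 1·7; 4·5 + (-1)·5 + 2·7; 4·5 + 7·5 + (-4)·7) = (27, 29, 27)
Requested component of w2: 27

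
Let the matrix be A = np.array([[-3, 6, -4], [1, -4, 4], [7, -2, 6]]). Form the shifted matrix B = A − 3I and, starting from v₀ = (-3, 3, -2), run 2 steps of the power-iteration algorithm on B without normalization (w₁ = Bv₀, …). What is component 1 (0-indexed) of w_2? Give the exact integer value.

136

B = A − 3I has rows (-6, 6, -4); (1, -7, 4); (7, -2, 3)
w1 = Bv₀ = ((-6)·(-3) + 6·3 + (-4)·(-2); 1·(-3) + (-7)·3 + 4·(-2); 7·(-3) + (-2)·3 + 3·(-2)) = (44, -32, -33)
w2 = Bw1 = ((-6)·44 + 6·(-32) + (-4)·(-33); 1·44 + (-7)·(-32) + 4·(-33); 7·44 + (-2)·(-32) + 3·(-33)) = (-324, 136, 273)
Requested component of w2: 136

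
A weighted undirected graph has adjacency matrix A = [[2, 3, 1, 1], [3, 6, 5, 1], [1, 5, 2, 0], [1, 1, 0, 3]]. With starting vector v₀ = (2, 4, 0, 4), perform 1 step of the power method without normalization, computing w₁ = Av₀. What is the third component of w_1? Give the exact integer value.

22

w1 = Av₀ = (20, 34, 22, 18)
The requested component of w1 is 22.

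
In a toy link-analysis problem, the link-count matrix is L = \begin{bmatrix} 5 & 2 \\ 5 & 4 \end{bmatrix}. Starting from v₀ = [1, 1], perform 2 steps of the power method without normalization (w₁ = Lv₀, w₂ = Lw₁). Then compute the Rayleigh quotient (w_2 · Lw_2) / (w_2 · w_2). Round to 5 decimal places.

w1 = Lv₀ = (5·1 + 2·1; 5·1 + 4·1) = (7, 9)
w2 = Lw1 = (5·7 + 2·9; 5·7 + 4·9) = (53, 71)
Lw2 = (407, 549)
w2·Lw2 = 53·407 + 71·549 = 60550; w2·w2 = 53·53 + 71·71 = 7850
λ ≈ 60550/7850 = 7.71338

λ ≈ 7.71338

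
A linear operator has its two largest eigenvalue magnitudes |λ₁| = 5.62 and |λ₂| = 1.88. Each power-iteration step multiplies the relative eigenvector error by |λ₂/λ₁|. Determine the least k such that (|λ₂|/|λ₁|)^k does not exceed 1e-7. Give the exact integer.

15

|λ₂/λ₁| = 1.88/5.62 = 0.33452
Need k ≥ ln(1e-7) / ln(0.33452) = -16.1181 / -1.0951 ≈ 14.719
Smallest integer k satisfying the bound: 15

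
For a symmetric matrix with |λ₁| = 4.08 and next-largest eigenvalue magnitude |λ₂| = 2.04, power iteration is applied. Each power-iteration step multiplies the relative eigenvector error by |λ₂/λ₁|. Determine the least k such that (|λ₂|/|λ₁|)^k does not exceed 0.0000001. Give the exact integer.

|λ₂/λ₁| = 2.04/4.08 = 0.50000
Need k ≥ ln(0.0000001) / ln(0.50000) = -16.1181 / -0.6931 ≈ 23.253
Smallest integer k satisfying the bound: 24

24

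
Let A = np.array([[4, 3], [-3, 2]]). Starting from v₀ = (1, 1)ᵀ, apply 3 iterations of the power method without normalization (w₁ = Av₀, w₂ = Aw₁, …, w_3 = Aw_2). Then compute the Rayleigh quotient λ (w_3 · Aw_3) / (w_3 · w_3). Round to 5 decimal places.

λ ≈ 2.12319

w1 = Av₀ = (4·1 + 3·1; (-3)·1 + 2·1) = (7, -1)
w2 = Aw1 = (4·7 + 3·(-1); (-3)·7 + 2·(-1)) = (25, -23)
w3 = Aw2 = (31, -121)
Aw3 = (-239, -335)
w3·Aw3 = 31·(-239) + (-121)·(-335) = 33126; w3·w3 = 31·31 + (-121)·(-121) = 15602
λ ≈ 33126/15602 = 2.12319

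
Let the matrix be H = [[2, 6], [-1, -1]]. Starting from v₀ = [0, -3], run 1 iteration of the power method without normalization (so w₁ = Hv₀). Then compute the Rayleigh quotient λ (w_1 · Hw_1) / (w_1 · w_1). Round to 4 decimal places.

1.1081

w1 = Hv₀ = (-18, 3)
Hw1 = (-18, 15)
w1·Hw1 = (-18)·(-18) + 3·15 = 369; w1·w1 = (-18)·(-18) + 3·3 = 333
λ ≈ 369/333 = 1.1081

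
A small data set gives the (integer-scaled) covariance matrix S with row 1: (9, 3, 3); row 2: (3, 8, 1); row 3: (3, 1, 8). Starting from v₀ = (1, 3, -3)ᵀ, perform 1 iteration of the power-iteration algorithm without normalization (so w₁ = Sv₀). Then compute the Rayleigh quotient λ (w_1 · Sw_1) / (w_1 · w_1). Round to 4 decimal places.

w1 = Sv₀ = (9·1 + 3·3 + 3·(-3); 3·1 + 8·3 + 1·(-3); 3·1 + 1·3 + 8·(-3)) = (9, 24, -18)
Sw1 = (99, 201, -93)
w1·Sw1 = 9·99 + 24·201 + (-18)·(-93) = 7389; w1·w1 = 9·9 + 24·24 + (-18)·(-18) = 981
λ ≈ 7389/981 = 7.5321

λ ≈ 7.5321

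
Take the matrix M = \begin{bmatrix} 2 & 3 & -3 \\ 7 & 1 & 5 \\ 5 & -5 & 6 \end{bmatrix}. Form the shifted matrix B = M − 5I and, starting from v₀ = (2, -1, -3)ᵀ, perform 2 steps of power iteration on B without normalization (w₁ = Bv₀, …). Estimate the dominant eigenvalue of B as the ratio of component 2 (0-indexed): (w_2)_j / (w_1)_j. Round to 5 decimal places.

B = M − 5I has rows (-3, 3, -3); (7, -4, 5); (5, -5, 1)
w1 = Bv₀ = ((-3)·2 + 3·(-1) + (-3)·(-3); 7·2 + (-4)·(-1) + 5·(-3); 5·2 + (-5)·(-1) + 1·(-3)) = (0, 3, 12)
w2 = Bw1 = ((-3)·0 + 3·3 + (-3)·12; 7·0 + (-4)·3 + 5·12; 5·0 + (-5)·3 + 1·12) = (-27, 48, -3)
Ratio: -3/12 = -0.25000

-0.25000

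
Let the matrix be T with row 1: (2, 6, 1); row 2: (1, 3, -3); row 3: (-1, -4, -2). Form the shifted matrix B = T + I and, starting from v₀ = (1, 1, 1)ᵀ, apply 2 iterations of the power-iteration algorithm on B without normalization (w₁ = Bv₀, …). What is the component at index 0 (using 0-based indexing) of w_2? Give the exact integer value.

B = T + I has rows (3, 6, 1); (1, 4, -3); (-1, -4, -1)
w1 = Bv₀ = (3·1 + 6·1 + 1·1; 1·1 + 4·1 + (-3)·1; (-1)·1 + (-4)·1 + (-1)·1) = (10, 2, -6)
w2 = Bw1 = (3·10 + 6·2 + 1·(-6); 1·10 + 4·2 + (-3)·(-6); (-1)·10 + (-4)·2 + (-1)·(-6)) = (36, 36, -12)
Requested component of w2: 36

36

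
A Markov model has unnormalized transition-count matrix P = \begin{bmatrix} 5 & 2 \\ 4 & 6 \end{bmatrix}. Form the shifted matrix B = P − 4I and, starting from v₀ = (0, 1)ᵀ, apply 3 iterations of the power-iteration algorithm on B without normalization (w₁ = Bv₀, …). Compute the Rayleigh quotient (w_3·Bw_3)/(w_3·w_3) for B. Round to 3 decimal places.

B = P − 4I has rows (1, 2); (4, 2)
w1 = Bv₀ = (1·0 + 2·1; 4·0 + 2·1) = (2, 2)
w2 = Bw1 = (1·2 + 2·2; 4·2 + 2·2) = (6, 12)
w3 = Bw2 = (30, 48)
Bw3 = (126, 216)
w3·Bw3 = 14148; w3·w3 = 3204; μ ≈ 14148/3204 = 4.416

μ ≈ 4.416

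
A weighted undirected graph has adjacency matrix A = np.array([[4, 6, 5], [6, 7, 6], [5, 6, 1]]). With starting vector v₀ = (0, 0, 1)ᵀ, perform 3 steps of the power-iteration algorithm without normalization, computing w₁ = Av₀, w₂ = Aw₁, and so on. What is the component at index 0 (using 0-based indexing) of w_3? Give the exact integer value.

1022

w1 = Av₀ = (4·0 + 6·0 + 5·1; 6·0 + 7·0 + 6·1; 5·0 + 6·0 + 1·1) = (5, 6, 1)
w2 = Aw1 = (4·5 + 6·6 + 5·1; 6·5 + 7·6 + 6·1; 5·5 + 6·6 + 1·1) = (61, 78, 62)
w3 = Aw2 = (1022, 1284, 835)
The requested component of w3 is 1022.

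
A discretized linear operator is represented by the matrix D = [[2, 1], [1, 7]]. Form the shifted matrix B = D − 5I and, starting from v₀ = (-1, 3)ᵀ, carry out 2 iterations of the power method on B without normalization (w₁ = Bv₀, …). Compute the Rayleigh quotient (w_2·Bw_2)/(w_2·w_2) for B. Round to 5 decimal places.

-0.96706

B = D − 5I has rows (-3, 1); (1, 2)
w1 = Bv₀ = (6, 5)
w2 = Bw1 = (-13, 16)
Bw2 = (55, 19)
w2·Bw2 = -411; w2·w2 = 425; μ ≈ -411/425 = -0.96706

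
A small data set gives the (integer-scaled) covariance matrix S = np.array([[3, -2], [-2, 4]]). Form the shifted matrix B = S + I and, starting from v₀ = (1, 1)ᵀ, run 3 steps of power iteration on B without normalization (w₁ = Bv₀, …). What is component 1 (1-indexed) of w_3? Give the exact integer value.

B = S + I has rows (4, -2); (-2, 5)
w1 = Bv₀ = (4·1 + (-2)·1; (-2)·1 + 5·1) = (2, 3)
w2 = Bw1 = (4·2 + (-2)·3; (-2)·2 + 5·3) = (2, 11)
w3 = Bw2 = (-14, 51)
Requested component of w3: -14

-14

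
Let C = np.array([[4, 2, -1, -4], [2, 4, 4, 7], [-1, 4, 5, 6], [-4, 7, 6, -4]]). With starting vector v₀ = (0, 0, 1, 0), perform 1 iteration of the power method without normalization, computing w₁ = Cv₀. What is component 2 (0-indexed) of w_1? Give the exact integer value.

5

w1 = Cv₀ = (4·0 + 2·0 + (-1)·1 + (-4)·0; 2·0 + 4·0 + 4·1 + 7·0; (-1)·0 + 4·0 + 5·1 + 6·0; (-4)·0 + 7·0 + 6·1 + (-4)·0) = (-1, 4, 5, 6)
The requested component of w1 is 5.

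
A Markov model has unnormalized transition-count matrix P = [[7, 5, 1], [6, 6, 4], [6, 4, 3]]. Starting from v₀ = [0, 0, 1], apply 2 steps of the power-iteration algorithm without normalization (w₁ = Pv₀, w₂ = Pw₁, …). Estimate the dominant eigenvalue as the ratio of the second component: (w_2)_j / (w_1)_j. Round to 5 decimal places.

w1 = Pv₀ = (7·0 + 5·0 + 1·1; 6·0 + 6·0 + 4·1; 6·0 + 4·0 + 3·1) = (1, 4, 3)
w2 = Pw1 = (7·1 + 5·4 + 1·3; 6·1 + 6·4 + 4·3; 6·1 + 4·4 + 3·3) = (30, 42, 31)
Ratio at component: 42 / 4 = 10.50000

λ ≈ 10.50000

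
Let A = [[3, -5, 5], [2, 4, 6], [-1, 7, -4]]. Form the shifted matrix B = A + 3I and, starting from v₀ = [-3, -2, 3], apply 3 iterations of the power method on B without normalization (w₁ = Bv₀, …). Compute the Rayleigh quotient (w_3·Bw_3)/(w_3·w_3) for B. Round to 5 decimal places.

μ ≈ 9.61762

B = A + 3I has rows (6, -5, 5); (2, 7, 6); (-1, 7, -1)
w1 = Bv₀ = (7, -2, -14)
w2 = Bw1 = (-18, -84, -7)
w3 = Bw2 = (277, -666, -563)
Bw3 = (2177, -7486, -4376)
w3·Bw3 = 8052393; w3·w3 = 837254; μ ≈ 8052393/837254 = 9.61762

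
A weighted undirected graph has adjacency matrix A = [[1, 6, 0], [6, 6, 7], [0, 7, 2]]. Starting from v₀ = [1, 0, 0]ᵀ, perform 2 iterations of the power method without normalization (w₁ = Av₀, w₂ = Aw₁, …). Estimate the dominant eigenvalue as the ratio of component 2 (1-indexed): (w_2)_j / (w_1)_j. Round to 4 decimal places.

7.0000

w1 = Av₀ = (1·1 + 6·0 + 0·0; 6·1 + 6·0 + 7·0; 0·1 + 7·0 + 2·0) = (1, 6, 0)
w2 = Aw1 = (1·1 + 6·6 + 0·0; 6·1 + 6·6 + 7·0; 0·1 + 7·6 + 2·0) = (37, 42, 42)
Ratio at component: 42 / 6 = 7.0000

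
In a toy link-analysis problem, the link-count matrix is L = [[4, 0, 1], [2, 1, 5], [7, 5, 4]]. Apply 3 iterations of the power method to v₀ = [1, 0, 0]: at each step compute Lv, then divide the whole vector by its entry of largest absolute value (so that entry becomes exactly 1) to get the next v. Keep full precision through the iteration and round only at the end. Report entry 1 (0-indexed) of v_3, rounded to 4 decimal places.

Lv0 = (4.00000, 2.00000, 7.00000); divide by 7.00000 → v1 = (0.57143, 0.28571, 1.00000)
Lv1 = (3.28571, 6.42857, 9.42857); divide by 9.42857 → v2 = (0.34848, 0.68182, 1.00000)
Lv2 = (2.39394, 6.37879, 9.84848); divide by 9.84848 → v3 = (0.24308, 0.64769, 1.00000)
Requested entry of v3: 421/650 = 0.6477

0.6477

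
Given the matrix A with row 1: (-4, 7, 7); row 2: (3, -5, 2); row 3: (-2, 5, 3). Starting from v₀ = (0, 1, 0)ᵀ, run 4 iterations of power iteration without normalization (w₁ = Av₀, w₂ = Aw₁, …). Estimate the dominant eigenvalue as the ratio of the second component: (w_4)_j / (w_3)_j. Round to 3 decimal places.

λ ≈ -8.728

w1 = Av₀ = ((-4)·0 + 7·1 + 7·0; 3·0 + (-5)·1 + 2·0; (-2)·0 + 5·1 + 3·0) = (7, -5, 5)
w2 = Aw1 = ((-4)·7 + 7·(-5) + 7·5; 3·7 + (-5)·(-5) + 2·5; (-2)·7 + 5·(-5) + 3·5) = (-28, 56, -24)
w3 = Aw2 = (336, -412, 264)
w4 = Aw3 = (-2380, 3596, -1940)
Ratio at component: 3596 / -412 = -8.728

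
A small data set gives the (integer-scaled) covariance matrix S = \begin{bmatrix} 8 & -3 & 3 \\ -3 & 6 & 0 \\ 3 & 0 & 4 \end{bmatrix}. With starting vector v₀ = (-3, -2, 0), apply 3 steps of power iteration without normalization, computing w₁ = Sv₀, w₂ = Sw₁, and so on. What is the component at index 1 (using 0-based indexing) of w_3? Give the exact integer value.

w1 = Sv₀ = (-18, -3, -9)
w2 = Sw1 = (-162, 36, -90)
w3 = Sw2 = (-1674, 702, -846)
The requested component of w3 is 702.

702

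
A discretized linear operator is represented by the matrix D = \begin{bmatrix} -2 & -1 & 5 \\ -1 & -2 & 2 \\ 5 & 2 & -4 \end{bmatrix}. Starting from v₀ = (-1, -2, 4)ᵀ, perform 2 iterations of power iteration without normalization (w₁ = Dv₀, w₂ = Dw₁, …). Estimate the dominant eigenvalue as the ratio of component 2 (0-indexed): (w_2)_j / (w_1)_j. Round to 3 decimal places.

w1 = Dv₀ = ((-2)·(-1) + (-1)·(-2) + 5·4; (-1)·(-1) + (-2)·(-2) + 2·4; 5·(-1) + 2·(-2) + (-4)·4) = (24, 13, -25)
w2 = Dw1 = ((-2)·24 + (-1)·13 + 5·(-25); (-1)·24 + (-2)·13 + 2·(-25); 5·24 + 2·13 + (-4)·(-25)) = (-186, -100, 246)
Ratio at component: 246 / -25 = -9.840

λ ≈ -9.840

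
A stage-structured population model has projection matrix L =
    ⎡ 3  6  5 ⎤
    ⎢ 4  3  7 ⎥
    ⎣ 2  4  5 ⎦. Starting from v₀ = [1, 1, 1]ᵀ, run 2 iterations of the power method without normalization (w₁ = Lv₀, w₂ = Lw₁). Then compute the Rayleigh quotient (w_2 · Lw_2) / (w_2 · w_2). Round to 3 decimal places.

λ ≈ 12.662

w1 = Lv₀ = (14, 14, 11)
w2 = Lw1 = (181, 175, 139)
Lw2 = (2288, 2222, 1757)
w2·Lw2 = 181·2288 + 175·2222 + 139·1757 = 1047201; w2·w2 = 181·181 + 175·175 + 139·139 = 82707
λ ≈ 1047201/82707 = 12.662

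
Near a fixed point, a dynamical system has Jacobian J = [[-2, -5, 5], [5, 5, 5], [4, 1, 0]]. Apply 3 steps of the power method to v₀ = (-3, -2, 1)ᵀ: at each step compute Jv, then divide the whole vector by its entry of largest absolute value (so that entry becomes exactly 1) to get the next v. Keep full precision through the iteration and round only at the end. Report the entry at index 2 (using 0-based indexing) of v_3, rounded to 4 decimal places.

Jv0 = (21.00000, -20.00000, -14.00000); divide by 21.00000 → v1 = (1.00000, -0.95238, -0.66667)
Jv1 = (-0.57143, -3.09524, 3.04762); divide by -3.09524 → v2 = (0.18462, 1.00000, -0.98462)
Jv2 = (-10.29231, 1.00000, 1.73846); divide by -10.29231 → v3 = (1.00000, -0.09716, -0.16891)
Requested entry of v3: -113/669 = -0.1689

-0.1689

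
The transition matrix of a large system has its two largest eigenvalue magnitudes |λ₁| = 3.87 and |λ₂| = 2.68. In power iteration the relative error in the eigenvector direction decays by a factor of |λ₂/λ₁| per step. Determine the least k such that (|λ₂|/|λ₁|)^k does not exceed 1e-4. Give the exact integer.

|λ₂/λ₁| = 2.68/3.87 = 0.69251
Need k ≥ ln(1e-4) / ln(0.69251) = -9.2103 / -0.3674 ≈ 25.066
Smallest integer k satisfying the bound: 26

26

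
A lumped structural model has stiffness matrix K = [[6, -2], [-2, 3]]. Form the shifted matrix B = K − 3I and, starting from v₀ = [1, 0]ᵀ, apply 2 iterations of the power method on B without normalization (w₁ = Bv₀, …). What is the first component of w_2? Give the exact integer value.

B = K − 3I has rows (3, -2); (-2, 0)
w1 = Bv₀ = (3·1 + (-2)·0; (-2)·1 + 0·0) = (3, -2)
w2 = Bw1 = (3·3 + (-2)·(-2); (-2)·3 + 0·(-2)) = (13, -6)
Requested component of w2: 13

13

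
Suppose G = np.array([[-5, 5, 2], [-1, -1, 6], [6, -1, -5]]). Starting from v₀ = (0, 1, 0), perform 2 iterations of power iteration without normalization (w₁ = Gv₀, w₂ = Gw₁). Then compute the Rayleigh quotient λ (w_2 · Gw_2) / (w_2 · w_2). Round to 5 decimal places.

w1 = Gv₀ = (5, -1, -1)
w2 = Gw1 = (-32, -10, 36)
Gw2 = (182, 258, -362)
w2·Gw2 = (-32)·182 + (-10)·258 + 36·(-362) = -21436; w2·w2 = (-32)·(-32) + (-10)·(-10) + 36·36 = 2420
λ ≈ -21436/2420 = -8.85785

λ ≈ -8.85785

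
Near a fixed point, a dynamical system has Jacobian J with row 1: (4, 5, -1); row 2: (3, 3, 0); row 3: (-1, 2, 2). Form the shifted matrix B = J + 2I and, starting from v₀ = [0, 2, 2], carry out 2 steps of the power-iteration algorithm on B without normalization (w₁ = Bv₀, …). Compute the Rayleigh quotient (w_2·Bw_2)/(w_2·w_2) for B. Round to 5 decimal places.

B = J + 2I has rows (6, 5, -1); (3, 5, 0); (-1, 2, 4)
w1 = Bv₀ = (6·0 + 5·2 + (-1)·2; 3·0 + 5·2 + 0·2; (-1)·0 + 2·2 + 4·2) = (8, 10, 12)
w2 = Bw1 = (6·8 + 5·10 + (-1)·12; 3·8 + 5·10 + 0·12; (-1)·8 + 2·10 + 4·12) = (86, 74, 60)
Bw2 = (826, 628, 302)
w2·Bw2 = 135628; w2·w2 = 16472; μ ≈ 135628/16472 = 8.23385

8.23385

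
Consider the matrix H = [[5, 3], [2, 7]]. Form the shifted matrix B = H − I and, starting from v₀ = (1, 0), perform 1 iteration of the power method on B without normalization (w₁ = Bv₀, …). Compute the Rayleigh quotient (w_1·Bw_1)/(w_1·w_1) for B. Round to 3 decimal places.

μ ≈ 6.400

B = H − I has rows (4, 3); (2, 6)
w1 = Bv₀ = (4·1 + 3·0; 2·1 + 6·0) = (4, 2)
Bw1 = (22, 20)
w1·Bw1 = 128; w1·w1 = 20; μ ≈ 128/20 = 6.400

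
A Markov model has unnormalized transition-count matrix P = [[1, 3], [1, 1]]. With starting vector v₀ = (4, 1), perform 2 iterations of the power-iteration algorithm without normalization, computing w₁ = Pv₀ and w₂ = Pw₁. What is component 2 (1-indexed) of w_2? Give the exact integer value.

12

w1 = Pv₀ = (1·4 + 3·1; 1·4 + 1·1) = (7, 5)
w2 = Pw1 = (1·7 + 3·5; 1·7 + 1·5) = (22, 12)
The requested component of w2 is 12.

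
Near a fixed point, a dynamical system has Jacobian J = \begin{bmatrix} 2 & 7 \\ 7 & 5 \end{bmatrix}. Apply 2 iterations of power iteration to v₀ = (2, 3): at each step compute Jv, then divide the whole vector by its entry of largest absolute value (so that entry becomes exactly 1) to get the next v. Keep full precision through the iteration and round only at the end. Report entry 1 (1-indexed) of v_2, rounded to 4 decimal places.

0.7906

Jv0 = (25.00000, 29.00000); divide by 29.00000 → v1 = (0.86207, 1.00000)
Jv1 = (8.72414, 11.03448); divide by 11.03448 → v2 = (0.79063, 1.00000)
Requested entry of v2: 253/320 = 0.7906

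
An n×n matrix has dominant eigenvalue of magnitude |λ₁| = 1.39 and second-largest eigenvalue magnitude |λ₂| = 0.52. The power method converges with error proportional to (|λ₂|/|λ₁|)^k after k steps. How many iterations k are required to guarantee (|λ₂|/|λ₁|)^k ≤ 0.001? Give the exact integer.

|λ₂/λ₁| = 0.52/1.39 = 0.37410
Need k ≥ ln(0.001) / ln(0.37410) = -6.9078 / -0.9832 ≈ 7.026
Smallest integer k satisfying the bound: 8

8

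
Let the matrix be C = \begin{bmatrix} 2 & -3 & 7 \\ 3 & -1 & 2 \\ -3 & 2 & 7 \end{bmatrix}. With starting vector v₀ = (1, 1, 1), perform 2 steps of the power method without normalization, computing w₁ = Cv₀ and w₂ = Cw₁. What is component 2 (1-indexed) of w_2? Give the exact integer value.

w1 = Cv₀ = (2·1 + (-3)·1 + 7·1; 3·1 + (-1)·1 + 2·1; (-3)·1 + 2·1 + 7·1) = (6, 4, 6)
w2 = Cw1 = (2·6 + (-3)·4 + 7·6; 3·6 + (-1)·4 + 2·6; (-3)·6 + 2·4 + 7·6) = (42, 26, 32)
The requested component of w2 is 26.

26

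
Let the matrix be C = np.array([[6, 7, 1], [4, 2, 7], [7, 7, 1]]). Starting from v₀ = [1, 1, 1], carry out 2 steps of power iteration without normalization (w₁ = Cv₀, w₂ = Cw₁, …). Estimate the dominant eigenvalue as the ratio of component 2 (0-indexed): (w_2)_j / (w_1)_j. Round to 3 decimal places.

w1 = Cv₀ = (14, 13, 15)
w2 = Cw1 = (190, 187, 204)
Ratio at component: 204 / 15 = 13.600

13.600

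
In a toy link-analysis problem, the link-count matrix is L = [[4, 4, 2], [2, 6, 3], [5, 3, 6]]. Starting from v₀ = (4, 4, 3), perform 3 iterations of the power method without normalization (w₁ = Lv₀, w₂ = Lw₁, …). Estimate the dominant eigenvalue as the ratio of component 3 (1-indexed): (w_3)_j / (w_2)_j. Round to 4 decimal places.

w1 = Lv₀ = (38, 41, 50)
w2 = Lw1 = (416, 472, 613)
w3 = Lw2 = (4778, 5503, 7174)
Ratio at component: 7174 / 613 = 11.7031

11.7031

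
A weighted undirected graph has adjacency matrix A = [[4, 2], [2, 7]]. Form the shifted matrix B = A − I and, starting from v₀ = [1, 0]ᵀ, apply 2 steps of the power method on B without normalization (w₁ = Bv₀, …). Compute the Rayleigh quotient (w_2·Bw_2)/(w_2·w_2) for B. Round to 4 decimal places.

B = A − I has rows (3, 2); (2, 6)
w1 = Bv₀ = (3·1 + 2·0; 2·1 + 6·0) = (3, 2)
w2 = Bw1 = (3·3 + 2·2; 2·3 + 6·2) = (13, 18)
Bw2 = (75, 134)
w2·Bw2 = 3387; w2·w2 = 493; μ ≈ 3387/493 = 6.8702

6.8702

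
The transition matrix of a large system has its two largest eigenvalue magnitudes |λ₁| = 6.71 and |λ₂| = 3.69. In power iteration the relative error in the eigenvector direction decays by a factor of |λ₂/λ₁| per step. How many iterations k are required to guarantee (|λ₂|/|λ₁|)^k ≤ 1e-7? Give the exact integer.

27

|λ₂/λ₁| = 3.69/6.71 = 0.54993
Need k ≥ ln(1e-7) / ln(0.54993) = -16.1181 / -0.5980 ≈ 26.955
Smallest integer k satisfying the bound: 27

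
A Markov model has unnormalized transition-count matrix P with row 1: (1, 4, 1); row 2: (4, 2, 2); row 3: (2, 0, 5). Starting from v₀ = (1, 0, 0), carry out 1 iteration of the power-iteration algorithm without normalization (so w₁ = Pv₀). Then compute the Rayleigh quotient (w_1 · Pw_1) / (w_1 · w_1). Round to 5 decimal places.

λ ≈ 5.09524

w1 = Pv₀ = (1·1 + 4·0 + 1·0; 4·1 + 2·0 + 2·0; 2·1 + 0·0 + 5·0) = (1, 4, 2)
Pw1 = (19, 16, 12)
w1·Pw1 = 1·19 + 4·16 + 2·12 = 107; w1·w1 = 1·1 + 4·4 + 2·2 = 21
λ ≈ 107/21 = 5.09524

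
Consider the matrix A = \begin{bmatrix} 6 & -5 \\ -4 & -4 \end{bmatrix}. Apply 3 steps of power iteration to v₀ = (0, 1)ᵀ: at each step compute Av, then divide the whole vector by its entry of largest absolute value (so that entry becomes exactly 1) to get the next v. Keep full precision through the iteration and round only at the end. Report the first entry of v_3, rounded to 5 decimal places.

Av0 = (-5.000000, -4.000000); divide by -5.000000 → v1 = (1.000000, 0.800000)
Av1 = (2.000000, -7.200000); divide by -7.200000 → v2 = (-0.277778, 1.000000)
Av2 = (-6.666667, -2.888889); divide by -6.666667 → v3 = (1.000000, 0.433333)
Requested entry of v3: -240/-240 = 1.00000

1.00000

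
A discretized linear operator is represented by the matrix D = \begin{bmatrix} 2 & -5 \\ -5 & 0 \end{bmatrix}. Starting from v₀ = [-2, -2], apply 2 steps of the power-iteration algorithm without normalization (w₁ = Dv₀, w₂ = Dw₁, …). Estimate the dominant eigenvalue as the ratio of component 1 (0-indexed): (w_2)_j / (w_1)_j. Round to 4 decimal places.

w1 = Dv₀ = (2·(-2) + (-5)·(-2); (-5)·(-2) + 0·(-2)) = (6, 10)
w2 = Dw1 = (2·6 + (-5)·10; (-5)·6 + 0·10) = (-38, -30)
Ratio at component: -30 / 10 = -3.0000

-3.0000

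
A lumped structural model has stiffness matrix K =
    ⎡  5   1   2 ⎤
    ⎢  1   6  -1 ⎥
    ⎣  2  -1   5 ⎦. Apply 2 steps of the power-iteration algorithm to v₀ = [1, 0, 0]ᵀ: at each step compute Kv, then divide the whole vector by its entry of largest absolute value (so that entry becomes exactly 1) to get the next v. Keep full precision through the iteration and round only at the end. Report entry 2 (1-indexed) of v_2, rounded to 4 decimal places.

0.3000

Kv0 = (5.00000, 1.00000, 2.00000); divide by 5.00000 → v1 = (1.00000, 0.20000, 0.40000)
Kv1 = (6.00000, 1.80000, 3.80000); divide by 6.00000 → v2 = (1.00000, 0.30000, 0.63333)
Requested entry of v2: 9/30 = 0.3000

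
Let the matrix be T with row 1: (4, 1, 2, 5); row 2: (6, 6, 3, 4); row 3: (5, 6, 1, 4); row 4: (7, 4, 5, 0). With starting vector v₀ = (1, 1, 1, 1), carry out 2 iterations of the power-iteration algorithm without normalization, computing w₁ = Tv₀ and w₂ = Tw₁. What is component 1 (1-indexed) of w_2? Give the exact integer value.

179

w1 = Tv₀ = (4·1 + 1·1 + 2·1 + 5·1; 6·1 + 6·1 + 3·1 + 4·1; 5·1 + 6·1 + 1·1 + 4·1; 7·1 + 4·1 + 5·1 + 0·1) = (12, 19, 16, 16)
w2 = Tw1 = (4·12 + 1·19 + 2·16 + 5·16; 6·12 + 6·19 + 3·16 + 4·16; 5·12 + 6·19 + 1·16 + 4·16; 7·12 + 4·19 + 5·16 + 0·16) = (179, 298, 254, 240)
The requested component of w2 is 179.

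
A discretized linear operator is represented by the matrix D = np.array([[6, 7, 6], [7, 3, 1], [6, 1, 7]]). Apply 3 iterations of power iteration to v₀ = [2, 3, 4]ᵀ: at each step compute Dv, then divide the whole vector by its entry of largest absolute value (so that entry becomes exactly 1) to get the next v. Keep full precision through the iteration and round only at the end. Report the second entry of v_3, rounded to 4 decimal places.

0.6252

Dv0 = (57.00000, 27.00000, 43.00000); divide by 57.00000 → v1 = (1.00000, 0.47368, 0.75439)
Dv1 = (13.84211, 9.17544, 11.75439); divide by 13.84211 → v2 = (1.00000, 0.66286, 0.84918)
Dv2 = (15.73511, 9.83777, 12.60710); divide by 15.73511 → v3 = (1.00000, 0.62521, 0.80121)
Requested entry of v3: 7762/12415 = 0.6252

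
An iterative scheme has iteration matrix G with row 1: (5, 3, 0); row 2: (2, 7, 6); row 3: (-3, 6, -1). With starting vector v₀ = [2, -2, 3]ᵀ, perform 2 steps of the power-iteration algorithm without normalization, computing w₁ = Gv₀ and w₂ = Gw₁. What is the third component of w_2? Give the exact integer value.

57

w1 = Gv₀ = (4, 8, -21)
w2 = Gw1 = (44, -62, 57)
The requested component of w2 is 57.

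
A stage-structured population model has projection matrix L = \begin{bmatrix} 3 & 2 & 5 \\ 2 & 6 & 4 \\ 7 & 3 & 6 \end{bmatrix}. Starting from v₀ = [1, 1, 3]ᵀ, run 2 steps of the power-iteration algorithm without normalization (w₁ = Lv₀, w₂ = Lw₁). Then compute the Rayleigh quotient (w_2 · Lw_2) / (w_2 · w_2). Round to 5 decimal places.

λ ≈ 12.92426

w1 = Lv₀ = (3·1 + 2·1 + 5·3; 2·1 + 6·1 + 4·3; 7·1 + 3·1 + 6·3) = (20, 20, 28)
w2 = Lw1 = (3·20 + 2·20 + 5·28; 2·20 + 6·20 + 4·28; 7·20 + 3·20 + 6·28) = (240, 272, 368)
Lw2 = (3104, 3584, 4704)
w2·Lw2 = 240·3104 + 272·3584 + 368·4704 = 3450880; w2·w2 = 240·240 + 272·272 + 368·368 = 267008
λ ≈ 3450880/267008 = 12.92426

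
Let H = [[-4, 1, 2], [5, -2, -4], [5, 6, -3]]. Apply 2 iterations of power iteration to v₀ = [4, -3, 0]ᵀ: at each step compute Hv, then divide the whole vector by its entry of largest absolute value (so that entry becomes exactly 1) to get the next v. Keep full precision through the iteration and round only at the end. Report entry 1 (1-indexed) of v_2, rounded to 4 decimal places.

Hv0 = (-19.00000, 26.00000, 2.00000); divide by 26.00000 → v1 = (-0.73077, 1.00000, 0.07692)
Hv1 = (4.07692, -5.96154, 2.11538); divide by -5.96154 → v2 = (-0.68387, 1.00000, -0.35484)
Requested entry of v2: 106/-155 = -0.6839

-0.6839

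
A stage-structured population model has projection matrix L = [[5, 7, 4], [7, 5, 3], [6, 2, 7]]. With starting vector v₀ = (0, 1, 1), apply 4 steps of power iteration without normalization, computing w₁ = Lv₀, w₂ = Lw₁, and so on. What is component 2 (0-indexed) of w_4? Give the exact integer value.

w1 = Lv₀ = (5·0 + 7·1 + 4·1; 7·0 + 5·1 + 3·1; 6·0 + 2·1 + 7·1) = (11, 8, 9)
w2 = Lw1 = (5·11 + 7·8 + 4·9; 7·11 + 5·8 + 3·9; 6·11 + 2·8 + 7·9) = (147, 144, 145)
w3 = Lw2 = (2323, 2184, 2185)
w4 = Lw3 = (35643, 33736, 33601)
The requested component of w4 is 33601.

33601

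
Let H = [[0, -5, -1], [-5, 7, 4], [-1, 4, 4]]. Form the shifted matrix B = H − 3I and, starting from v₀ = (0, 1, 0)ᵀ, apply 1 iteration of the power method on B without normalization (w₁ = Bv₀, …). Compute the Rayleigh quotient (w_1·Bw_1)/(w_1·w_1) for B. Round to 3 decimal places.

6.544

B = H − 3I has rows (-3, -5, -1); (-5, 4, 4); (-1, 4, 1)
w1 = Bv₀ = (-5, 4, 4)
Bw1 = (-9, 57, 25)
w1·Bw1 = 373; w1·w1 = 57; μ ≈ 373/57 = 6.544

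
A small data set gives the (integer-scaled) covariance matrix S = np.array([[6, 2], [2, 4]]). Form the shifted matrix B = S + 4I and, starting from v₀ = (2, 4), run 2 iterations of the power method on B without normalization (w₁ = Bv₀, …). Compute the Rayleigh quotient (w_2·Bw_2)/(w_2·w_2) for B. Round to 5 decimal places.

B = S + 4I has rows (10, 2); (2, 8)
w1 = Bv₀ = (10·2 + 2·4; 2·2 + 8·4) = (28, 36)
w2 = Bw1 = (10·28 + 2·36; 2·28 + 8·36) = (352, 344)
Bw2 = (4208, 3456)
w2·Bw2 = 2670080; w2·w2 = 242240; μ ≈ 2670080/242240 = 11.02246

μ ≈ 11.02246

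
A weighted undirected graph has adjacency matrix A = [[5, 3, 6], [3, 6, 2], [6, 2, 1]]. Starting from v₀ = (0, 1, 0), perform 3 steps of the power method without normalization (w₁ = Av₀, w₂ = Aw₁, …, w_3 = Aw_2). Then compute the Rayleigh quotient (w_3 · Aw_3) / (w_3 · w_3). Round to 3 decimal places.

11.611

w1 = Av₀ = (3, 6, 2)
w2 = Aw1 = (45, 49, 32)
w3 = Aw2 = (564, 493, 400)
Aw3 = (6699, 5450, 4770)
w3·Aw3 = 564·6699 + 493·5450 + 400·4770 = 8373086; w3·w3 = 564·564 + 493·493 + 400·400 = 721145
λ ≈ 8373086/721145 = 11.611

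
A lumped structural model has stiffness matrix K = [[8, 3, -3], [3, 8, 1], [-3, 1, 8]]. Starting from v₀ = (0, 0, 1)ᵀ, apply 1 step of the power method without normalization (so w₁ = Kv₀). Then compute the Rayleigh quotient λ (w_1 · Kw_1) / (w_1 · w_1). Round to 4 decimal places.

λ ≈ 9.9189

w1 = Kv₀ = (-3, 1, 8)
Kw1 = (-45, 7, 74)
w1·Kw1 = (-3)·(-45) + 1·7 + 8·74 = 734; w1·w1 = (-3)·(-3) + 1·1 + 8·8 = 74
λ ≈ 734/74 = 9.9189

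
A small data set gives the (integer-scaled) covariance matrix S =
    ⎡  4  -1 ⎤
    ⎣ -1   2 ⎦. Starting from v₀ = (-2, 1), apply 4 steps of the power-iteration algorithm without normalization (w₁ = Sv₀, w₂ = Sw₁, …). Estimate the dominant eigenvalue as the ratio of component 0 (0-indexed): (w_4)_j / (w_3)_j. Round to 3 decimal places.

4.418

w1 = Sv₀ = (4·(-2) + (-1)·1; (-1)·(-2) + 2·1) = (-9, 4)
w2 = Sw1 = (4·(-9) + (-1)·4; (-1)·(-9) + 2·4) = (-40, 17)
w3 = Sw2 = (-177, 74)
w4 = Sw3 = (-782, 325)
Ratio at component: -782 / -177 = 4.418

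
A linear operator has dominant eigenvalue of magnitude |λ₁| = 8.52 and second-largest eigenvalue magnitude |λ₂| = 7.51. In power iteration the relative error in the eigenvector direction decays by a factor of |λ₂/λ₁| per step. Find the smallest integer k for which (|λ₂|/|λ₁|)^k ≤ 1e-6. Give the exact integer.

|λ₂/λ₁| = 7.51/8.52 = 0.88146
Need k ≥ ln(1e-6) / ln(0.88146) = -13.8155 / -0.1262 ≈ 109.490
Smallest integer k satisfying the bound: 110

110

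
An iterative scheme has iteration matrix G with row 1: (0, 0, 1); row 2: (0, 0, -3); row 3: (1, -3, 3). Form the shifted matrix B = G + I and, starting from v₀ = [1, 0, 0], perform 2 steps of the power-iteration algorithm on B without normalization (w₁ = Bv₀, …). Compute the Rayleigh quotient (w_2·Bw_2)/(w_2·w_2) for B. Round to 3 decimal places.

μ ≈ 5.868

B = G + I has rows (1, 0, 1); (0, 1, -3); (1, -3, 4)
w1 = Bv₀ = (1, 0, 1)
w2 = Bw1 = (2, -3, 5)
Bw2 = (7, -18, 31)
w2·Bw2 = 223; w2·w2 = 38; μ ≈ 223/38 = 5.868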